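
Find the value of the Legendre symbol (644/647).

(644/647)
  = (161/647)    [647 ≡ 7 mod 8 ⇒ (2/647)^2 = +1]
  = (647/161)    [QR: 161 ≡ 1 mod 4, sign kept]
  = (3/161)    [647 ≡ 3 mod 161]
  = (161/3)    [QR: 161 ≡ 1 mod 4, sign kept]
  = (2/3)    [161 ≡ 2 mod 3]
  = -(1/3)    [3 ≡ 3 mod 8 ⇒ (2/3) = -1]
  = -1    [(1/3) = 1]

-1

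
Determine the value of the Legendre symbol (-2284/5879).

1

(-2284/5879)
  = (3595/5879)    [-2284 ≡ 3595 mod 5879]
  = -(5879/3595)    [QR: both ≡ 3 mod 4, sign flips]
  = -(2284/3595)    [5879 ≡ 2284 mod 3595]
  = -(571/3595)    [3595 ≡ 3 mod 8 ⇒ (2/3595)^2 = +1]
  = (3595/571)    [QR: both ≡ 3 mod 4, sign flips]
  = (169/571)    [3595 ≡ 169 mod 571]
  = (571/169)    [QR: 169 ≡ 1 mod 4, sign kept]
  = (64/169)    [571 ≡ 64 mod 169]
  = (1/169)    [169 ≡ 1 mod 8 ⇒ (2/169)^6 = +1]
  = 1    [(1/169) = 1]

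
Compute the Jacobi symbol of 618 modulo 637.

-1

Factor out 2: 618 = 2·309. Since 637 ≡ 5 (mod 8), (2/637) = -1. Now have -(309/637).
309 ≡ 1 (mod 4), so quadratic reciprocity gives (309/637) = (637/309). Reduce: 637 ≡ 19 (mod 309). Now have -(19/309).
309 ≡ 1 (mod 4), so quadratic reciprocity gives (19/309) = (309/19). Reduce: 309 ≡ 5 (mod 19). Now have -(5/19).
5 ≡ 1 (mod 4), so quadratic reciprocity gives (5/19) = (19/5). Reduce: 19 ≡ 4 (mod 5). Now have -(4/5).
Factor out 2: 4 = 2^2. Since 5 ≡ 5 (mod 8), (2/5) = -1, and (2/5)^2 = +1. Now have -(1/5).
(1/5) = 1. Collecting the sign factors: -1.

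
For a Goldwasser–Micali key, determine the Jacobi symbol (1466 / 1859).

1

Factor out 2: 1466 = 2·733. Since 1859 ≡ 3 (mod 8), (2 / 1859) = -1. Now have -(733 / 1859).
733 ≡ 1 (mod 4), so quadratic reciprocity gives (733 / 1859) = (1859 / 733). Reduce: 1859 ≡ 393 (mod 733). Now have -(393 / 733).
393 ≡ 1 (mod 4), so quadratic reciprocity gives (393 / 733) = (733 / 393). Reduce: 733 ≡ 340 (mod 393). Now have -(340 / 393).
Factor out 2: 340 = 2^2·85. Since 393 ≡ 1 (mod 8), (2 / 393) = +1, and (2 / 393)^2 = +1. Now have -(85 / 393).
85 ≡ 1 (mod 4), so quadratic reciprocity gives (85 / 393) = (393 / 85). Reduce: 393 ≡ 53 (mod 85). Now have -(53 / 85).
53 ≡ 1 (mod 4), so quadratic reciprocity gives (53 / 85) = (85 / 53). Reduce: 85 ≡ 32 (mod 53). Now have -(32 / 53).
Factor out 2: 32 = 2^5. Since 53 ≡ 5 (mod 8), (2 / 53) = -1, and (2 / 53)^5 = -1. Now have (1 / 53).
(1 / 53) = 1. Collecting the sign factors: 1.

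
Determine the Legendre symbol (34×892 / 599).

By multiplicativity, (34·892 / 599) = (34 / 599)·(892 / 599).
First factor (34 / 599):
(34 / 599)
  = (17 / 599)    [599 ≡ 7 mod 8 ⇒ (2 / 599) = +1]
  = (599 / 17)    [QR: 17 ≡ 1 mod 4, sign kept]
  = (4 / 17)    [599 ≡ 4 mod 17]
  = (1 / 17)    [17 ≡ 1 mod 8 ⇒ (2 / 17)^2 = +1]
  = 1    [(1 / 17) = 1]
Second factor (892 / 599):
(892 / 599)
  = (293 / 599)    [892 ≡ 293 mod 599]
  = (599 / 293)    [QR: 293 ≡ 1 mod 4, sign kept]
  = (13 / 293)    [599 ≡ 13 mod 293]
  = (293 / 13)    [QR: 13 ≡ 1 mod 4, sign kept]
  = (7 / 13)    [293 ≡ 7 mod 13]
  = (13 / 7)    [QR: 13 ≡ 1 mod 4, sign kept]
  = (6 / 7)    [13 ≡ 6 mod 7]
  = (3 / 7)    [7 ≡ 7 mod 8 ⇒ (2 / 7) = +1]
  = -(7 / 3)    [QR: both ≡ 3 mod 4, sign flips]
  = -(1 / 3)    [7 ≡ 1 mod 3]
  = -1    [(1 / 3) = 1]
Product: (1)·(-1) = -1.

-1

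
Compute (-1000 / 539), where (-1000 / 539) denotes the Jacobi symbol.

1

(-1000 / 539)
  = (78 / 539)    [-1000 ≡ 78 mod 539]
  = -(39 / 539)    [539 ≡ 3 mod 8 ⇒ (2 / 539) = -1]
  = (539 / 39)    [QR: both ≡ 3 mod 4, sign flips]
  = (32 / 39)    [539 ≡ 32 mod 39]
  = (1 / 39)    [39 ≡ 7 mod 8 ⇒ (2 / 39)^5 = +1]
  = 1    [(1 / 39) = 1]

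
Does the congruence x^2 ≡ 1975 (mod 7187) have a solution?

yes

(1975/7187)
  = -(7187/1975)    [QR: both ≡ 3 mod 4, sign flips]
  = -(1262/1975)    [7187 ≡ 1262 mod 1975]
  = -(631/1975)    [1975 ≡ 7 mod 8 ⇒ (2/1975) = +1]
  = (1975/631)    [QR: both ≡ 3 mod 4, sign flips]
  = (82/631)    [1975 ≡ 82 mod 631]
  = (41/631)    [631 ≡ 7 mod 8 ⇒ (2/631) = +1]
  = (631/41)    [QR: 41 ≡ 1 mod 4, sign kept]
  = (16/41)    [631 ≡ 16 mod 41]
  = (1/41)    [41 ≡ 1 mod 8 ⇒ (2/41)^4 = +1]
  = 1    [(1/41) = 1]
(1975/7187) = 1, and 7187 is prime, so 1975 is a quadratic residue mod 7187.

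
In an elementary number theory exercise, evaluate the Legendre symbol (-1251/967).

(-1251/967)
  = (683/967)    [-1251 ≡ 683 mod 967]
  = -(967/683)    [QR: both ≡ 3 mod 4, sign flips]
  = -(284/683)    [967 ≡ 284 mod 683]
  = -(71/683)    [683 ≡ 3 mod 8 ⇒ (2/683)^2 = +1]
  = (683/71)    [QR: both ≡ 3 mod 4, sign flips]
  = (44/71)    [683 ≡ 44 mod 71]
  = (11/71)    [71 ≡ 7 mod 8 ⇒ (2/71)^2 = +1]
  = -(71/11)    [QR: both ≡ 3 mod 4, sign flips]
  = -(5/11)    [71 ≡ 5 mod 11]
  = -(11/5)    [QR: 5 ≡ 1 mod 4, sign kept]
  = -(1/5)    [11 ≡ 1 mod 5]
  = -1    [(1/5) = 1]

-1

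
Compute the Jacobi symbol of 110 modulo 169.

1

(110 / 169)
  = (55 / 169)    [169 ≡ 1 mod 8 ⇒ (2 / 169) = +1]
  = (169 / 55)    [QR: 169 ≡ 1 mod 4, sign kept]
  = (4 / 55)    [169 ≡ 4 mod 55]
  = (1 / 55)    [55 ≡ 7 mod 8 ⇒ (2 / 55)^2 = +1]
  = 1    [(1 / 55) = 1]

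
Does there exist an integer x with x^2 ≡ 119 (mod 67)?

no

(119/67)
  = (52/67)    [119 ≡ 52 mod 67]
  = (13/67)    [67 ≡ 3 mod 8 ⇒ (2/67)^2 = +1]
  = (67/13)    [QR: 13 ≡ 1 mod 4, sign kept]
  = (2/13)    [67 ≡ 2 mod 13]
  = -(1/13)    [13 ≡ 5 mod 8 ⇒ (2/13) = -1]
  = -1    [(1/13) = 1]
The Legendre symbol is -1, so x^2 ≡ 119 (mod 67) has no solution.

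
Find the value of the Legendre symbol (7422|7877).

-1

(7422|7877)
  = -(3711|7877)    [7877 ≡ 5 mod 8 ⇒ (2|7877) = -1]
  = -(7877|3711)    [QR: 7877 ≡ 1 mod 4, sign kept]
  = -(455|3711)    [7877 ≡ 455 mod 3711]
  = (3711|455)    [QR: both ≡ 3 mod 4, sign flips]
  = (71|455)    [3711 ≡ 71 mod 455]
  = -(455|71)    [QR: both ≡ 3 mod 4, sign flips]
  = -(29|71)    [455 ≡ 29 mod 71]
  = -(71|29)    [QR: 29 ≡ 1 mod 4, sign kept]
  = -(13|29)    [71 ≡ 13 mod 29]
  = -(29|13)    [QR: 13 ≡ 1 mod 4, sign kept]
  = -(3|13)    [29 ≡ 3 mod 13]
  = -(13|3)    [QR: 13 ≡ 1 mod 4, sign kept]
  = -(1|3)    [13 ≡ 1 mod 3]
  = -1    [(1|3) = 1]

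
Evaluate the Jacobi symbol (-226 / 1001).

Reduce the numerator: -226 ≡ 775 (mod 1001), so (-226 / 1001) = (775 / 1001).
1001 ≡ 1 (mod 4), so quadratic reciprocity gives (775 / 1001) = (1001 / 775). Reduce: 1001 ≡ 226 (mod 775). Now have (226 / 775).
Factor out 2: 226 = 2·113. Since 775 ≡ 7 (mod 8), (2 / 775) = +1. Now have (113 / 775).
113 ≡ 1 (mod 4), so quadratic reciprocity gives (113 / 775) = (775 / 113). Reduce: 775 ≡ 97 (mod 113). Now have (97 / 113).
97 ≡ 1 (mod 4), so quadratic reciprocity gives (97 / 113) = (113 / 97). Reduce: 113 ≡ 16 (mod 97). Now have (16 / 97).
Factor out 2: 16 = 2^4. Since 97 ≡ 1 (mod 8), (2 / 97) = +1, and (2 / 97)^4 = +1. Now have (1 / 97).
(1 / 97) = 1. Collecting the sign factors: 1.

1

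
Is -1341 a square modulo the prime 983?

(-1341/983)
  = (625/983)    [-1341 ≡ 625 mod 983]
  = (983/625)    [QR: 625 ≡ 1 mod 4, sign kept]
  = (358/625)    [983 ≡ 358 mod 625]
  = (179/625)    [625 ≡ 1 mod 8 ⇒ (2/625) = +1]
  = (625/179)    [QR: 625 ≡ 1 mod 4, sign kept]
  = (88/179)    [625 ≡ 88 mod 179]
  = -(11/179)    [179 ≡ 3 mod 8 ⇒ (2/179)^3 = -1]
  = (179/11)    [QR: both ≡ 3 mod 4, sign flips]
  = (3/11)    [179 ≡ 3 mod 11]
  = -(11/3)    [QR: both ≡ 3 mod 4, sign flips]
  = -(2/3)    [11 ≡ 2 mod 3]
  = (1/3)    [3 ≡ 3 mod 8 ⇒ (2/3) = -1]
  = 1    [(1/3) = 1]
(-1341/983) = 1, and 983 is prime, so -1341 is a quadratic residue mod 983.

yes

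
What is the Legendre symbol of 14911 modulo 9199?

(14911 / 9199)
  = (5712 / 9199)    [14911 ≡ 5712 mod 9199]
  = (357 / 9199)    [9199 ≡ 7 mod 8 ⇒ (2 / 9199)^4 = +1]
  = (9199 / 357)    [QR: 357 ≡ 1 mod 4, sign kept]
  = (274 / 357)    [9199 ≡ 274 mod 357]
  = -(137 / 357)    [357 ≡ 5 mod 8 ⇒ (2 / 357) = -1]
  = -(357 / 137)    [QR: 137 ≡ 1 mod 4, sign kept]
  = -(83 / 137)    [357 ≡ 83 mod 137]
  = -(137 / 83)    [QR: 137 ≡ 1 mod 4, sign kept]
  = -(54 / 83)    [137 ≡ 54 mod 83]
  = (27 / 83)    [83 ≡ 3 mod 8 ⇒ (2 / 83) = -1]
  = -(83 / 27)    [QR: both ≡ 3 mod 4, sign flips]
  = -(2 / 27)    [83 ≡ 2 mod 27]
  = (1 / 27)    [27 ≡ 3 mod 8 ⇒ (2 / 27) = -1]
  = 1    [(1 / 27) = 1]

1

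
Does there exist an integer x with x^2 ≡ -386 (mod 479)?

no

(-386/479)
  = -(386/479)    [479 ≡ 3 mod 4 ⇒ (-1/479) = -1]
  = -(193/479)    [479 ≡ 7 mod 8 ⇒ (2/479) = +1]
  = -(479/193)    [QR: 193 ≡ 1 mod 4, sign kept]
  = -(93/193)    [479 ≡ 93 mod 193]
  = -(193/93)    [QR: 93 ≡ 1 mod 4, sign kept]
  = -(7/93)    [193 ≡ 7 mod 93]
  = -(93/7)    [QR: 93 ≡ 1 mod 4, sign kept]
  = -(2/7)    [93 ≡ 2 mod 7]
  = -(1/7)    [7 ≡ 7 mod 8 ⇒ (2/7) = +1]
  = -1    [(1/7) = 1]
The Legendre symbol is -1, so x^2 ≡ -386 (mod 479) has no solution.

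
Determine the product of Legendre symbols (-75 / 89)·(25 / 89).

By multiplicativity, (-75·25 / 89) = (-75 / 89)·(25 / 89).
First factor (-75 / 89):
Pull out -1: (-75 / 89) = (-1 / 89)·(75 / 89). Since 89 ≡ 1 (mod 4), (-1 / 89) = +1. Now have (75 / 89).
89 ≡ 1 (mod 4), so quadratic reciprocity gives (75 / 89) = (89 / 75). Reduce: 89 ≡ 14 (mod 75). Now have (14 / 75).
Factor out 2: 14 = 2·7. Since 75 ≡ 3 (mod 8), (2 / 75) = -1. Now have -(7 / 75).
Both 7 ≡ 3 and 75 ≡ 3 (mod 4), so reciprocity gives (7 / 75) = -(75 / 7). Reduce: 75 ≡ 5 (mod 7). Now have (5 / 7).
5 ≡ 1 (mod 4), so quadratic reciprocity gives (5 / 7) = (7 / 5). Reduce: 7 ≡ 2 (mod 5). Now have (2 / 5).
Factor out 2: 2 = 2. Since 5 ≡ 5 (mod 8), (2 / 5) = -1. Now have -(1 / 5).
(1 / 5) = 1. Collecting the sign factors: -1.
Second factor (25 / 89):
25 ≡ 1 (mod 4), so quadratic reciprocity gives (25 / 89) = (89 / 25). Reduce: 89 ≡ 14 (mod 25). Now have (14 / 25).
Factor out 2: 14 = 2·7. Since 25 ≡ 1 (mod 8), (2 / 25) = +1. Now have (7 / 25).
25 ≡ 1 (mod 4), so quadratic reciprocity gives (7 / 25) = (25 / 7). Reduce: 25 ≡ 4 (mod 7). Now have (4 / 7).
Factor out 2: 4 = 2^2. Since 7 ≡ 7 (mod 8), (2 / 7) = +1, and (2 / 7)^2 = +1. Now have (1 / 7).
(1 / 7) = 1. Collecting the sign factors: 1.
Product: (-1)·(1) = -1.

-1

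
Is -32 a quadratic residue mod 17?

(-32/17)
  = (2/17)    [-32 ≡ 2 mod 17]
  = (1/17)    [17 ≡ 1 mod 8 ⇒ (2/17) = +1]
  = 1    [(1/17) = 1]
(-32/17) = 1, and 17 is prime, so -32 is a quadratic residue mod 17.

yes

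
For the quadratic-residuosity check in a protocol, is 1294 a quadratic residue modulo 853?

Reduce the numerator: 1294 ≡ 441 (mod 853), so (1294|853) = (441|853).
441 ≡ 1 (mod 4), so quadratic reciprocity gives (441|853) = (853|441). Reduce: 853 ≡ 412 (mod 441). Now have (412|441).
Factor out 2: 412 = 2^2·103. Since 441 ≡ 1 (mod 8), (2|441) = +1, and (2|441)^2 = +1. Now have (103|441).
441 ≡ 1 (mod 4), so quadratic reciprocity gives (103|441) = (441|103). Reduce: 441 ≡ 29 (mod 103). Now have (29|103).
29 ≡ 1 (mod 4), so quadratic reciprocity gives (29|103) = (103|29). Reduce: 103 ≡ 16 (mod 29). Now have (16|29).
Factor out 2: 16 = 2^4. Since 29 ≡ 5 (mod 8), (2|29) = -1, and (2|29)^4 = +1. Now have (1|29).
(1|29) = 1. Collecting the sign factors: 1.
(1294|853) = 1, and 853 is prime, so 1294 is a quadratic residue mod 853.

yes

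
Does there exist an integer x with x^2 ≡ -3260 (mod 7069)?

(-3260|7069)
  = (3809|7069)    [-3260 ≡ 3809 mod 7069]
  = (7069|3809)    [QR: 3809 ≡ 1 mod 4, sign kept]
  = (3260|3809)    [7069 ≡ 3260 mod 3809]
  = (815|3809)    [3809 ≡ 1 mod 8 ⇒ (2|3809)^2 = +1]
  = (3809|815)    [QR: 3809 ≡ 1 mod 4, sign kept]
  = (549|815)    [3809 ≡ 549 mod 815]
  = (815|549)    [QR: 549 ≡ 1 mod 4, sign kept]
  = (266|549)    [815 ≡ 266 mod 549]
  = -(133|549)    [549 ≡ 5 mod 8 ⇒ (2|549) = -1]
  = -(549|133)    [QR: 133 ≡ 1 mod 4, sign kept]
  = -(17|133)    [549 ≡ 17 mod 133]
  = -(133|17)    [QR: 17 ≡ 1 mod 4, sign kept]
  = -(14|17)    [133 ≡ 14 mod 17]
  = -(7|17)    [17 ≡ 1 mod 8 ⇒ (2|17) = +1]
  = -(17|7)    [QR: 17 ≡ 1 mod 4, sign kept]
  = -(3|7)    [17 ≡ 3 mod 7]
  = (7|3)    [QR: both ≡ 3 mod 4, sign flips]
  = (1|3)    [7 ≡ 1 mod 3]
  = 1    [(1|3) = 1]
The Legendre symbol is 1, so x^2 ≡ -3260 (mod 7069) has solution.

yes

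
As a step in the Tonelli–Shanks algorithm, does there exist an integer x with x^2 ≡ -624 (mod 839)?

(-624/839)
  = (215/839)    [-624 ≡ 215 mod 839]
  = -(839/215)    [QR: both ≡ 3 mod 4, sign flips]
  = -(194/215)    [839 ≡ 194 mod 215]
  = -(97/215)    [215 ≡ 7 mod 8 ⇒ (2/215) = +1]
  = -(215/97)    [QR: 97 ≡ 1 mod 4, sign kept]
  = -(21/97)    [215 ≡ 21 mod 97]
  = -(97/21)    [QR: 21 ≡ 1 mod 4, sign kept]
  = -(13/21)    [97 ≡ 13 mod 21]
  = -(21/13)    [QR: 13 ≡ 1 mod 4, sign kept]
  = -(8/13)    [21 ≡ 8 mod 13]
  = (1/13)    [13 ≡ 5 mod 8 ⇒ (2/13)^3 = -1]
  = 1    [(1/13) = 1]
The Legendre symbol is 1, so x^2 ≡ -624 (mod 839) has solution.

yes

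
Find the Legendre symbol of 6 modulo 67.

Factor out 2: 6 = 2·3. Since 67 ≡ 3 (mod 8), (2|67) = -1. Now have -(3|67).
Both 3 ≡ 3 and 67 ≡ 3 (mod 4), so reciprocity gives (3|67) = -(67|3). Reduce: 67 ≡ 1 (mod 3). Now have (1|3).
(1|3) = 1. Collecting the sign factors: 1.

1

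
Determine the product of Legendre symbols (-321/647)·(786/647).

By multiplicativity, (-321·786/647) = (-321/647)·(786/647).
First factor (-321/647):
(-321/647)
  = (326/647)    [-321 ≡ 326 mod 647]
  = (163/647)    [647 ≡ 7 mod 8 ⇒ (2/647) = +1]
  = -(647/163)    [QR: both ≡ 3 mod 4, sign flips]
  = -(158/163)    [647 ≡ 158 mod 163]
  = (79/163)    [163 ≡ 3 mod 8 ⇒ (2/163) = -1]
  = -(163/79)    [QR: both ≡ 3 mod 4, sign flips]
  = -(5/79)    [163 ≡ 5 mod 79]
  = -(79/5)    [QR: 5 ≡ 1 mod 4, sign kept]
  = -(4/5)    [79 ≡ 4 mod 5]
  = -(1/5)    [5 ≡ 5 mod 8 ⇒ (2/5)^2 = +1]
  = -1    [(1/5) = 1]
Second factor (786/647):
(786/647)
  = (139/647)    [786 ≡ 139 mod 647]
  = -(647/139)    [QR: both ≡ 3 mod 4, sign flips]
  = -(91/139)    [647 ≡ 91 mod 139]
  = (139/91)    [QR: both ≡ 3 mod 4, sign flips]
  = (48/91)    [139 ≡ 48 mod 91]
  = (3/91)    [91 ≡ 3 mod 8 ⇒ (2/91)^4 = +1]
  = -(91/3)    [QR: both ≡ 3 mod 4, sign flips]
  = -(1/3)    [91 ≡ 1 mod 3]
  = -1    [(1/3) = 1]
Product: (-1)·(-1) = 1.

1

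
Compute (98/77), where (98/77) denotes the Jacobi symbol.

0

Reduce the numerator: 98 ≡ 21 (mod 77), so (98/77) = (21/77).
21 ≡ 1 (mod 4), so quadratic reciprocity gives (21/77) = (77/21). Reduce: 77 ≡ 14 (mod 21). Now have (14/21).
Factor out 2: 14 = 2·7. Since 21 ≡ 5 (mod 8), (2/21) = -1. Now have -(7/21).
21 ≡ 1 (mod 4), so quadratic reciprocity gives (7/21) = (21/7). Reduce: 21 ≡ 0 (mod 7). Now have -(0/7).
The numerator is now 0 with denominator 7 > 1: the symbol is 0.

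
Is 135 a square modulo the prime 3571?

no

(135/3571)
  = -(3571/135)    [QR: both ≡ 3 mod 4, sign flips]
  = -(61/135)    [3571 ≡ 61 mod 135]
  = -(135/61)    [QR: 61 ≡ 1 mod 4, sign kept]
  = -(13/61)    [135 ≡ 13 mod 61]
  = -(61/13)    [QR: 13 ≡ 1 mod 4, sign kept]
  = -(9/13)    [61 ≡ 9 mod 13]
  = -(13/9)    [QR: 9 ≡ 1 mod 4, sign kept]
  = -(4/9)    [13 ≡ 4 mod 9]
  = -(1/9)    [9 ≡ 1 mod 8 ⇒ (2/9)^2 = +1]
  = -1    [(1/9) = 1]
The Legendre symbol is -1, so x^2 ≡ 135 (mod 3571) has no solution.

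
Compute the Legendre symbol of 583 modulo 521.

1

Reduce the numerator: 583 ≡ 62 (mod 521), so (583/521) = (62/521).
Factor out 2: 62 = 2·31. Since 521 ≡ 1 (mod 8), (2/521) = +1. Now have (31/521).
521 ≡ 1 (mod 4), so quadratic reciprocity gives (31/521) = (521/31). Reduce: 521 ≡ 25 (mod 31). Now have (25/31).
25 ≡ 1 (mod 4), so quadratic reciprocity gives (25/31) = (31/25). Reduce: 31 ≡ 6 (mod 25). Now have (6/25).
Factor out 2: 6 = 2·3. Since 25 ≡ 1 (mod 8), (2/25) = +1. Now have (3/25).
25 ≡ 1 (mod 4), so quadratic reciprocity gives (3/25) = (25/3). Reduce: 25 ≡ 1 (mod 3). Now have (1/3).
(1/3) = 1. Collecting the sign factors: 1.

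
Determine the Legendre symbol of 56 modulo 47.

(56/47)
  = (9/47)    [56 ≡ 9 mod 47]
  = (47/9)    [QR: 9 ≡ 1 mod 4, sign kept]
  = (2/9)    [47 ≡ 2 mod 9]
  = (1/9)    [9 ≡ 1 mod 8 ⇒ (2/9) = +1]
  = 1    [(1/9) = 1]

1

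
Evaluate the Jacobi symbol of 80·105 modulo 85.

By multiplicativity, (80·105/85) = (80/85)·(105/85).
First factor (80/85):
Factor out 2: 80 = 2^4·5. Since 85 ≡ 5 (mod 8), (2/85) = -1, and (2/85)^4 = +1. Now have (5/85).
5 ≡ 1 (mod 4), so quadratic reciprocity gives (5/85) = (85/5). Reduce: 85 ≡ 0 (mod 5). Now have (0/5).
The numerator is now 0 with denominator 5 > 1: the symbol is 0.
Second factor (105/85):
Reduce the numerator: 105 ≡ 20 (mod 85), so (105/85) = (20/85).
Factor out 2: 20 = 2^2·5. Since 85 ≡ 5 (mod 8), (2/85) = -1, and (2/85)^2 = +1. Now have (5/85).
5 ≡ 1 (mod 4), so quadratic reciprocity gives (5/85) = (85/5). Reduce: 85 ≡ 0 (mod 5). Now have (0/5).
The numerator is now 0 with denominator 5 > 1: the symbol is 0.
Product: (0)·(0) = 0.

0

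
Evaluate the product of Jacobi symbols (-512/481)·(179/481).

By multiplicativity, (-512·179/481) = (-512/481)·(179/481).
First factor (-512/481):
(-512/481)
  = (512/481)    [481 ≡ 1 mod 4 ⇒ (-1/481) = +1]
  = (31/481)    [512 ≡ 31 mod 481]
  = (481/31)    [QR: 481 ≡ 1 mod 4, sign kept]
  = (16/31)    [481 ≡ 16 mod 31]
  = (1/31)    [31 ≡ 7 mod 8 ⇒ (2/31)^4 = +1]
  = 1    [(1/31) = 1]
Second factor (179/481):
(179/481)
  = (481/179)    [QR: 481 ≡ 1 mod 4, sign kept]
  = (123/179)    [481 ≡ 123 mod 179]
  = -(179/123)    [QR: both ≡ 3 mod 4, sign flips]
  = -(56/123)    [179 ≡ 56 mod 123]
  = (7/123)    [123 ≡ 3 mod 8 ⇒ (2/123)^3 = -1]
  = -(123/7)    [QR: both ≡ 3 mod 4, sign flips]
  = -(4/7)    [123 ≡ 4 mod 7]
  = -(1/7)    [7 ≡ 7 mod 8 ⇒ (2/7)^2 = +1]
  = -1    [(1/7) = 1]
Product: (1)·(-1) = -1.

-1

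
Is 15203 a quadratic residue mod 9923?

no

(15203/9923)
  = (5280/9923)    [15203 ≡ 5280 mod 9923]
  = -(165/9923)    [9923 ≡ 3 mod 8 ⇒ (2/9923)^5 = -1]
  = -(9923/165)    [QR: 165 ≡ 1 mod 4, sign kept]
  = -(23/165)    [9923 ≡ 23 mod 165]
  = -(165/23)    [QR: 165 ≡ 1 mod 4, sign kept]
  = -(4/23)    [165 ≡ 4 mod 23]
  = -(1/23)    [23 ≡ 7 mod 8 ⇒ (2/23)^2 = +1]
  = -1    [(1/23) = 1]
The Legendre symbol is -1, so x^2 ≡ 15203 (mod 9923) has no solution.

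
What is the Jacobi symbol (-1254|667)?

-1

Reduce the numerator: -1254 ≡ 80 (mod 667), so (-1254|667) = (80|667).
Factor out 2: 80 = 2^4·5. Since 667 ≡ 3 (mod 8), (2|667) = -1, and (2|667)^4 = +1. Now have (5|667).
5 ≡ 1 (mod 4), so quadratic reciprocity gives (5|667) = (667|5). Reduce: 667 ≡ 2 (mod 5). Now have (2|5).
Factor out 2: 2 = 2. Since 5 ≡ 5 (mod 8), (2|5) = -1. Now have -(1|5).
(1|5) = 1. Collecting the sign factors: -1.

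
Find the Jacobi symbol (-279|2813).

(-279|2813)
  = (279|2813)    [2813 ≡ 1 mod 4 ⇒ (-1|2813) = +1]
  = (2813|279)    [QR: 2813 ≡ 1 mod 4, sign kept]
  = (23|279)    [2813 ≡ 23 mod 279]
  = -(279|23)    [QR: both ≡ 3 mod 4, sign flips]
  = -(3|23)    [279 ≡ 3 mod 23]
  = (23|3)    [QR: both ≡ 3 mod 4, sign flips]
  = (2|3)    [23 ≡ 2 mod 3]
  = -(1|3)    [3 ≡ 3 mod 8 ⇒ (2|3) = -1]
  = -1    [(1|3) = 1]

-1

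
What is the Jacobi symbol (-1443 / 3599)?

1

Pull out -1: (-1443 / 3599) = (-1 / 3599)·(1443 / 3599). Since 3599 ≡ 3 (mod 4), (-1 / 3599) = -1. Now have -(1443 / 3599).
Both 1443 ≡ 3 and 3599 ≡ 3 (mod 4), so reciprocity gives (1443 / 3599) = -(3599 / 1443). Reduce: 3599 ≡ 713 (mod 1443). Now have (713 / 1443).
713 ≡ 1 (mod 4), so quadratic reciprocity gives (713 / 1443) = (1443 / 713). Reduce: 1443 ≡ 17 (mod 713). Now have (17 / 713).
17 ≡ 1 (mod 4), so quadratic reciprocity gives (17 / 713) = (713 / 17). Reduce: 713 ≡ 16 (mod 17). Now have (16 / 17).
Factor out 2: 16 = 2^4. Since 17 ≡ 1 (mod 8), (2 / 17) = +1, and (2 / 17)^4 = +1. Now have (1 / 17).
(1 / 17) = 1. Collecting the sign factors: 1.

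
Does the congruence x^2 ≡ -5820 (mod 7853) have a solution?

yes

Pull out -1: (-5820/7853) = (-1/7853)·(5820/7853). Since 7853 ≡ 1 (mod 4), (-1/7853) = +1. Now have (5820/7853).
Factor out 2: 5820 = 2^2·1455. Since 7853 ≡ 5 (mod 8), (2/7853) = -1, and (2/7853)^2 = +1. Now have (1455/7853).
7853 ≡ 1 (mod 4), so quadratic reciprocity gives (1455/7853) = (7853/1455). Reduce: 7853 ≡ 578 (mod 1455). Now have (578/1455).
Factor out 2: 578 = 2·289. Since 1455 ≡ 7 (mod 8), (2/1455) = +1. Now have (289/1455).
289 ≡ 1 (mod 4), so quadratic reciprocity gives (289/1455) = (1455/289). Reduce: 1455 ≡ 10 (mod 289). Now have (10/289).
Factor out 2: 10 = 2·5. Since 289 ≡ 1 (mod 8), (2/289) = +1. Now have (5/289).
5 ≡ 1 (mod 4), so quadratic reciprocity gives (5/289) = (289/5). Reduce: 289 ≡ 4 (mod 5). Now have (4/5).
Factor out 2: 4 = 2^2. Since 5 ≡ 5 (mod 8), (2/5) = -1, and (2/5)^2 = +1. Now have (1/5).
(1/5) = 1. Collecting the sign factors: 1.
(-5820/7853) = 1, and 7853 is prime, so -5820 is a quadratic residue mod 7853.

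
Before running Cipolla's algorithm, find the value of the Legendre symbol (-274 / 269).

(-274 / 269)
  = (274 / 269)    [269 ≡ 1 mod 4 ⇒ (-1 / 269) = +1]
  = (5 / 269)    [274 ≡ 5 mod 269]
  = (269 / 5)    [QR: 5 ≡ 1 mod 4, sign kept]
  = (4 / 5)    [269 ≡ 4 mod 5]
  = (1 / 5)    [5 ≡ 5 mod 8 ⇒ (2 / 5)^2 = +1]
  = 1    [(1 / 5) = 1]

1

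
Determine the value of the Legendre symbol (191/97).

(191/97)
  = (94/97)    [191 ≡ 94 mod 97]
  = (47/97)    [97 ≡ 1 mod 8 ⇒ (2/97) = +1]
  = (97/47)    [QR: 97 ≡ 1 mod 4, sign kept]
  = (3/47)    [97 ≡ 3 mod 47]
  = -(47/3)    [QR: both ≡ 3 mod 4, sign flips]
  = -(2/3)    [47 ≡ 2 mod 3]
  = (1/3)    [3 ≡ 3 mod 8 ⇒ (2/3) = -1]
  = 1    [(1/3) = 1]

1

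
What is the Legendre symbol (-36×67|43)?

-1

By multiplicativity, (-36·67|43) = (-36|43)·(67|43).
First factor (-36|43):
(-36|43)
  = -(36|43)    [43 ≡ 3 mod 4 ⇒ (-1|43) = -1]
  = -(9|43)    [43 ≡ 3 mod 8 ⇒ (2|43)^2 = +1]
  = -(43|9)    [QR: 9 ≡ 1 mod 4, sign kept]
  = -(7|9)    [43 ≡ 7 mod 9]
  = -(9|7)    [QR: 9 ≡ 1 mod 4, sign kept]
  = -(2|7)    [9 ≡ 2 mod 7]
  = -(1|7)    [7 ≡ 7 mod 8 ⇒ (2|7) = +1]
  = -1    [(1|7) = 1]
Second factor (67|43):
(67|43)
  = (24|43)    [67 ≡ 24 mod 43]
  = -(3|43)    [43 ≡ 3 mod 8 ⇒ (2|43)^3 = -1]
  = (43|3)    [QR: both ≡ 3 mod 4, sign flips]
  = (1|3)    [43 ≡ 1 mod 3]
  = 1    [(1|3) = 1]
Product: (-1)·(1) = -1.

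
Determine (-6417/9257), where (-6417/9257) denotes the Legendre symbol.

(-6417/9257)
  = (2840/9257)    [-6417 ≡ 2840 mod 9257]
  = (355/9257)    [9257 ≡ 1 mod 8 ⇒ (2/9257)^3 = +1]
  = (9257/355)    [QR: 9257 ≡ 1 mod 4, sign kept]
  = (27/355)    [9257 ≡ 27 mod 355]
  = -(355/27)    [QR: both ≡ 3 mod 4, sign flips]
  = -(4/27)    [355 ≡ 4 mod 27]
  = -(1/27)    [27 ≡ 3 mod 8 ⇒ (2/27)^2 = +1]
  = -1    [(1/27) = 1]

-1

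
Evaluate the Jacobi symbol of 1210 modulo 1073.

(1210/1073)
  = (137/1073)    [1210 ≡ 137 mod 1073]
  = (1073/137)    [QR: 137 ≡ 1 mod 4, sign kept]
  = (114/137)    [1073 ≡ 114 mod 137]
  = (57/137)    [137 ≡ 1 mod 8 ⇒ (2/137) = +1]
  = (137/57)    [QR: 57 ≡ 1 mod 4, sign kept]
  = (23/57)    [137 ≡ 23 mod 57]
  = (57/23)    [QR: 57 ≡ 1 mod 4, sign kept]
  = (11/23)    [57 ≡ 11 mod 23]
  = -(23/11)    [QR: both ≡ 3 mod 4, sign flips]
  = -(1/11)    [23 ≡ 1 mod 11]
  = -1    [(1/11) = 1]

-1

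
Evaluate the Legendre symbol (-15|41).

(-15|41)
  = (26|41)    [-15 ≡ 26 mod 41]
  = (13|41)    [41 ≡ 1 mod 8 ⇒ (2|41) = +1]
  = (41|13)    [QR: 13 ≡ 1 mod 4, sign kept]
  = (2|13)    [41 ≡ 2 mod 13]
  = -(1|13)    [13 ≡ 5 mod 8 ⇒ (2|13) = -1]
  = -1    [(1|13) = 1]

-1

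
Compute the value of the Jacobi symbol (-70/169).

(-70/169)
  = (99/169)    [-70 ≡ 99 mod 169]
  = (169/99)    [QR: 169 ≡ 1 mod 4, sign kept]
  = (70/99)    [169 ≡ 70 mod 99]
  = -(35/99)    [99 ≡ 3 mod 8 ⇒ (2/99) = -1]
  = (99/35)    [QR: both ≡ 3 mod 4, sign flips]
  = (29/35)    [99 ≡ 29 mod 35]
  = (35/29)    [QR: 29 ≡ 1 mod 4, sign kept]
  = (6/29)    [35 ≡ 6 mod 29]
  = -(3/29)    [29 ≡ 5 mod 8 ⇒ (2/29) = -1]
  = -(29/3)    [QR: 29 ≡ 1 mod 4, sign kept]
  = -(2/3)    [29 ≡ 2 mod 3]
  = (1/3)    [3 ≡ 3 mod 8 ⇒ (2/3) = -1]
  = 1    [(1/3) = 1]

1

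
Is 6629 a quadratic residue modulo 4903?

Reduce the numerator: 6629 ≡ 1726 (mod 4903), so (6629|4903) = (1726|4903).
Factor out 2: 1726 = 2·863. Since 4903 ≡ 7 (mod 8), (2|4903) = +1. Now have (863|4903).
Both 863 ≡ 3 and 4903 ≡ 3 (mod 4), so reciprocity gives (863|4903) = -(4903|863). Reduce: 4903 ≡ 588 (mod 863). Now have -(588|863).
Factor out 2: 588 = 2^2·147. Since 863 ≡ 7 (mod 8), (2|863) = +1, and (2|863)^2 = +1. Now have -(147|863).
Both 147 ≡ 3 and 863 ≡ 3 (mod 4), so reciprocity gives (147|863) = -(863|147). Reduce: 863 ≡ 128 (mod 147). Now have (128|147).
Factor out 2: 128 = 2^7. Since 147 ≡ 3 (mod 8), (2|147) = -1, and (2|147)^7 = -1. Now have -(1|147).
(1|147) = 1. Collecting the sign factors: -1.
(6629|4903) = -1, and 4903 is prime, so 6629 is not a quadratic residue mod 4903.

no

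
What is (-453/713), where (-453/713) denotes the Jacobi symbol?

1

Reduce the numerator: -453 ≡ 260 (mod 713), so (-453/713) = (260/713).
Factor out 2: 260 = 2^2·65. Since 713 ≡ 1 (mod 8), (2/713) = +1, and (2/713)^2 = +1. Now have (65/713).
65 ≡ 1 (mod 4), so quadratic reciprocity gives (65/713) = (713/65). Reduce: 713 ≡ 63 (mod 65). Now have (63/65).
65 ≡ 1 (mod 4), so quadratic reciprocity gives (63/65) = (65/63). Reduce: 65 ≡ 2 (mod 63). Now have (2/63).
Factor out 2: 2 = 2. Since 63 ≡ 7 (mod 8), (2/63) = +1. Now have (1/63).
(1/63) = 1. Collecting the sign factors: 1.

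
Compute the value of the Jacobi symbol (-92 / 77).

(-92 / 77)
  = (62 / 77)    [-92 ≡ 62 mod 77]
  = -(31 / 77)    [77 ≡ 5 mod 8 ⇒ (2 / 77) = -1]
  = -(77 / 31)    [QR: 77 ≡ 1 mod 4, sign kept]
  = -(15 / 31)    [77 ≡ 15 mod 31]
  = (31 / 15)    [QR: both ≡ 3 mod 4, sign flips]
  = (1 / 15)    [31 ≡ 1 mod 15]
  = 1    [(1 / 15) = 1]

1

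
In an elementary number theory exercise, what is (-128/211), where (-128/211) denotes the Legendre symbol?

1

(-128/211)
  = (83/211)    [-128 ≡ 83 mod 211]
  = -(211/83)    [QR: both ≡ 3 mod 4, sign flips]
  = -(45/83)    [211 ≡ 45 mod 83]
  = -(83/45)    [QR: 45 ≡ 1 mod 4, sign kept]
  = -(38/45)    [83 ≡ 38 mod 45]
  = (19/45)    [45 ≡ 5 mod 8 ⇒ (2/45) = -1]
  = (45/19)    [QR: 45 ≡ 1 mod 4, sign kept]
  = (7/19)    [45 ≡ 7 mod 19]
  = -(19/7)    [QR: both ≡ 3 mod 4, sign flips]
  = -(5/7)    [19 ≡ 5 mod 7]
  = -(7/5)    [QR: 5 ≡ 1 mod 4, sign kept]
  = -(2/5)    [7 ≡ 2 mod 5]
  = (1/5)    [5 ≡ 5 mod 8 ⇒ (2/5) = -1]
  = 1    [(1/5) = 1]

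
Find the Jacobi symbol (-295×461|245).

By multiplicativity, (-295·461|245) = (-295|245)·(461|245).
First factor (-295|245):
(-295|245)
  = (295|245)    [245 ≡ 1 mod 4 ⇒ (-1|245) = +1]
  = (50|245)    [295 ≡ 50 mod 245]
  = -(25|245)    [245 ≡ 5 mod 8 ⇒ (2|245) = -1]
  = -(245|25)    [QR: 25 ≡ 1 mod 4, sign kept]
  = -(20|25)    [245 ≡ 20 mod 25]
  = -(5|25)    [25 ≡ 1 mod 8 ⇒ (2|25)^2 = +1]
  = -(25|5)    [QR: 5 ≡ 1 mod 4, sign kept]
  = -(0|5)    [25 ≡ 0 mod 5]
  = 0    [numerator 0, gcd > 1]
Second factor (461|245):
(461|245)
  = (216|245)    [461 ≡ 216 mod 245]
  = -(27|245)    [245 ≡ 5 mod 8 ⇒ (2|245)^3 = -1]
  = -(245|27)    [QR: 245 ≡ 1 mod 4, sign kept]
  = -(2|27)    [245 ≡ 2 mod 27]
  = (1|27)    [27 ≡ 3 mod 8 ⇒ (2|27) = -1]
  = 1    [(1|27) = 1]
Product: (0)·(1) = 0.

0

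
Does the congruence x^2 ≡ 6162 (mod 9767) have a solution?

Factor out 2: 6162 = 2·3081. Since 9767 ≡ 7 (mod 8), (2|9767) = +1. Now have (3081|9767).
3081 ≡ 1 (mod 4), so quadratic reciprocity gives (3081|9767) = (9767|3081). Reduce: 9767 ≡ 524 (mod 3081). Now have (524|3081).
Factor out 2: 524 = 2^2·131. Since 3081 ≡ 1 (mod 8), (2|3081) = +1, and (2|3081)^2 = +1. Now have (131|3081).
3081 ≡ 1 (mod 4), so quadratic reciprocity gives (131|3081) = (3081|131). Reduce: 3081 ≡ 68 (mod 131). Now have (68|131).
Factor out 2: 68 = 2^2·17. Since 131 ≡ 3 (mod 8), (2|131) = -1, and (2|131)^2 = +1. Now have (17|131).
17 ≡ 1 (mod 4), so quadratic reciprocity gives (17|131) = (131|17). Reduce: 131 ≡ 12 (mod 17). Now have (12|17).
Factor out 2: 12 = 2^2·3. Since 17 ≡ 1 (mod 8), (2|17) = +1, and (2|17)^2 = +1. Now have (3|17).
17 ≡ 1 (mod 4), so quadratic reciprocity gives (3|17) = (17|3). Reduce: 17 ≡ 2 (mod 3). Now have (2|3).
Factor out 2: 2 = 2. Since 3 ≡ 3 (mod 8), (2|3) = -1. Now have -(1|3).
(1|3) = 1. Collecting the sign factors: -1.
(6162|9767) = -1, and 9767 is prime, so 6162 is not a quadratic residue mod 9767.

no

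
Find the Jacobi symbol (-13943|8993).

(-13943|8993)
  = (13943|8993)    [8993 ≡ 1 mod 4 ⇒ (-1|8993) = +1]
  = (4950|8993)    [13943 ≡ 4950 mod 8993]
  = (2475|8993)    [8993 ≡ 1 mod 8 ⇒ (2|8993) = +1]
  = (8993|2475)    [QR: 8993 ≡ 1 mod 4, sign kept]
  = (1568|2475)    [8993 ≡ 1568 mod 2475]
  = -(49|2475)    [2475 ≡ 3 mod 8 ⇒ (2|2475)^5 = -1]
  = -(2475|49)    [QR: 49 ≡ 1 mod 4, sign kept]
  = -(25|49)    [2475 ≡ 25 mod 49]
  = -(49|25)    [QR: 25 ≡ 1 mod 4, sign kept]
  = -(24|25)    [49 ≡ 24 mod 25]
  = -(3|25)    [25 ≡ 1 mod 8 ⇒ (2|25)^3 = +1]
  = -(25|3)    [QR: 25 ≡ 1 mod 4, sign kept]
  = -(1|3)    [25 ≡ 1 mod 3]
  = -1    [(1|3) = 1]

-1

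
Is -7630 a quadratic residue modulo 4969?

no

Reduce the numerator: -7630 ≡ 2308 (mod 4969), so (-7630|4969) = (2308|4969).
Factor out 2: 2308 = 2^2·577. Since 4969 ≡ 1 (mod 8), (2|4969) = +1, and (2|4969)^2 = +1. Now have (577|4969).
577 ≡ 1 (mod 4), so quadratic reciprocity gives (577|4969) = (4969|577). Reduce: 4969 ≡ 353 (mod 577). Now have (353|577).
353 ≡ 1 (mod 4), so quadratic reciprocity gives (353|577) = (577|353). Reduce: 577 ≡ 224 (mod 353). Now have (224|353).
Factor out 2: 224 = 2^5·7. Since 353 ≡ 1 (mod 8), (2|353) = +1, and (2|353)^5 = +1. Now have (7|353).
353 ≡ 1 (mod 4), so quadratic reciprocity gives (7|353) = (353|7). Reduce: 353 ≡ 3 (mod 7). Now have (3|7).
Both 3 ≡ 3 and 7 ≡ 3 (mod 4), so reciprocity gives (3|7) = -(7|3). Reduce: 7 ≡ 1 (mod 3). Now have -(1|3).
(1|3) = 1. Collecting the sign factors: -1.
(-7630|4969) = -1, and 4969 is prime, so -7630 is not a quadratic residue mod 4969.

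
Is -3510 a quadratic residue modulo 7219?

Reduce the numerator: -3510 ≡ 3709 (mod 7219), so (-3510/7219) = (3709/7219).
3709 ≡ 1 (mod 4), so quadratic reciprocity gives (3709/7219) = (7219/3709). Reduce: 7219 ≡ 3510 (mod 3709). Now have (3510/3709).
Factor out 2: 3510 = 2·1755. Since 3709 ≡ 5 (mod 8), (2/3709) = -1. Now have -(1755/3709).
3709 ≡ 1 (mod 4), so quadratic reciprocity gives (1755/3709) = (3709/1755). Reduce: 3709 ≡ 199 (mod 1755). Now have -(199/1755).
Both 199 ≡ 3 and 1755 ≡ 3 (mod 4), so reciprocity gives (199/1755) = -(1755/199). Reduce: 1755 ≡ 163 (mod 199). Now have (163/199).
Both 163 ≡ 3 and 199 ≡ 3 (mod 4), so reciprocity gives (163/199) = -(199/163). Reduce: 199 ≡ 36 (mod 163). Now have -(36/163).
Factor out 2: 36 = 2^2·9. Since 163 ≡ 3 (mod 8), (2/163) = -1, and (2/163)^2 = +1. Now have -(9/163).
9 ≡ 1 (mod 4), so quadratic reciprocity gives (9/163) = (163/9). Reduce: 163 ≡ 1 (mod 9). Now have -(1/9).
(1/9) = 1. Collecting the sign factors: -1.
(-3510/7219) = -1, and 7219 is prime, so -3510 is not a quadratic residue mod 7219.

no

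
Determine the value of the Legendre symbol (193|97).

Reduce the numerator: 193 ≡ 96 (mod 97), so (193|97) = (96|97).
Factor out 2: 96 = 2^5·3. Since 97 ≡ 1 (mod 8), (2|97) = +1, and (2|97)^5 = +1. Now have (3|97).
97 ≡ 1 (mod 4), so quadratic reciprocity gives (3|97) = (97|3). Reduce: 97 ≡ 1 (mod 3). Now have (1|3).
(1|3) = 1. Collecting the sign factors: 1.

1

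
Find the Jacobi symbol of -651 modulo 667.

1

(-651/667)
  = (16/667)    [-651 ≡ 16 mod 667]
  = (1/667)    [667 ≡ 3 mod 8 ⇒ (2/667)^4 = +1]
  = 1    [(1/667) = 1]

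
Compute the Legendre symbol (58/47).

Reduce the numerator: 58 ≡ 11 (mod 47), so (58/47) = (11/47).
Both 11 ≡ 3 and 47 ≡ 3 (mod 4), so reciprocity gives (11/47) = -(47/11). Reduce: 47 ≡ 3 (mod 11). Now have -(3/11).
Both 3 ≡ 3 and 11 ≡ 3 (mod 4), so reciprocity gives (3/11) = -(11/3). Reduce: 11 ≡ 2 (mod 3). Now have (2/3).
Factor out 2: 2 = 2. Since 3 ≡ 3 (mod 8), (2/3) = -1. Now have -(1/3).
(1/3) = 1. Collecting the sign factors: -1.

-1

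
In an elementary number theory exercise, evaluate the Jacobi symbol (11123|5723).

Reduce the numerator: 11123 ≡ 5400 (mod 5723), so (11123|5723) = (5400|5723).
Factor out 2: 5400 = 2^3·675. Since 5723 ≡ 3 (mod 8), (2|5723) = -1, and (2|5723)^3 = -1. Now have -(675|5723).
Both 675 ≡ 3 and 5723 ≡ 3 (mod 4), so reciprocity gives (675|5723) = -(5723|675). Reduce: 5723 ≡ 323 (mod 675). Now have (323|675).
Both 323 ≡ 3 and 675 ≡ 3 (mod 4), so reciprocity gives (323|675) = -(675|323). Reduce: 675 ≡ 29 (mod 323). Now have -(29|323).
29 ≡ 1 (mod 4), so quadratic reciprocity gives (29|323) = (323|29). Reduce: 323 ≡ 4 (mod 29). Now have -(4|29).
Factor out 2: 4 = 2^2. Since 29 ≡ 5 (mod 8), (2|29) = -1, and (2|29)^2 = +1. Now have -(1|29).
(1|29) = 1. Collecting the sign factors: -1.

-1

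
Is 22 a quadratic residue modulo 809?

Factor out 2: 22 = 2·11. Since 809 ≡ 1 (mod 8), (2/809) = +1. Now have (11/809).
809 ≡ 1 (mod 4), so quadratic reciprocity gives (11/809) = (809/11). Reduce: 809 ≡ 6 (mod 11). Now have (6/11).
Factor out 2: 6 = 2·3. Since 11 ≡ 3 (mod 8), (2/11) = -1. Now have -(3/11).
Both 3 ≡ 3 and 11 ≡ 3 (mod 4), so reciprocity gives (3/11) = -(11/3). Reduce: 11 ≡ 2 (mod 3). Now have (2/3).
Factor out 2: 2 = 2. Since 3 ≡ 3 (mod 8), (2/3) = -1. Now have -(1/3).
(1/3) = 1. Collecting the sign factors: -1.
(22/809) = -1, and 809 is prime, so 22 is not a quadratic residue mod 809.

no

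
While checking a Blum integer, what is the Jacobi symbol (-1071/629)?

Pull out -1: (-1071/629) = (-1/629)·(1071/629). Since 629 ≡ 1 (mod 4), (-1/629) = +1. Now have (1071/629).
Reduce the numerator: 1071 ≡ 442 (mod 629), so (1071/629) = (442/629).
Factor out 2: 442 = 2·221. Since 629 ≡ 5 (mod 8), (2/629) = -1. Now have -(221/629).
221 ≡ 1 (mod 4), so quadratic reciprocity gives (221/629) = (629/221). Reduce: 629 ≡ 187 (mod 221). Now have -(187/221).
221 ≡ 1 (mod 4), so quadratic reciprocity gives (187/221) = (221/187). Reduce: 221 ≡ 34 (mod 187). Now have -(34/187).
Factor out 2: 34 = 2·17. Since 187 ≡ 3 (mod 8), (2/187) = -1. Now have (17/187).
17 ≡ 1 (mod 4), so quadratic reciprocity gives (17/187) = (187/17). Reduce: 187 ≡ 0 (mod 17). Now have (0/17).
The numerator is now 0 with denominator 17 > 1: the symbol is 0.

0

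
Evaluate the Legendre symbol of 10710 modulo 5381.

1

(10710 / 5381)
  = (5329 / 5381)    [10710 ≡ 5329 mod 5381]
  = (5381 / 5329)    [QR: 5329 ≡ 1 mod 4, sign kept]
  = (52 / 5329)    [5381 ≡ 52 mod 5329]
  = (13 / 5329)    [5329 ≡ 1 mod 8 ⇒ (2 / 5329)^2 = +1]
  = (5329 / 13)    [QR: 13 ≡ 1 mod 4, sign kept]
  = (12 / 13)    [5329 ≡ 12 mod 13]
  = (3 / 13)    [13 ≡ 5 mod 8 ⇒ (2 / 13)^2 = +1]
  = (13 / 3)    [QR: 13 ≡ 1 mod 4, sign kept]
  = (1 / 3)    [13 ≡ 1 mod 3]
  = 1    [(1 / 3) = 1]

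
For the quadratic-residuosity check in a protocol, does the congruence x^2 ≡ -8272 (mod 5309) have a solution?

yes

Reduce the numerator: -8272 ≡ 2346 (mod 5309), so (-8272/5309) = (2346/5309).
Factor out 2: 2346 = 2·1173. Since 5309 ≡ 5 (mod 8), (2/5309) = -1. Now have -(1173/5309).
1173 ≡ 1 (mod 4), so quadratic reciprocity gives (1173/5309) = (5309/1173). Reduce: 5309 ≡ 617 (mod 1173). Now have -(617/1173).
617 ≡ 1 (mod 4), so quadratic reciprocity gives (617/1173) = (1173/617). Reduce: 1173 ≡ 556 (mod 617). Now have -(556/617).
Factor out 2: 556 = 2^2·139. Since 617 ≡ 1 (mod 8), (2/617) = +1, and (2/617)^2 = +1. Now have -(139/617).
617 ≡ 1 (mod 4), so quadratic reciprocity gives (139/617) = (617/139). Reduce: 617 ≡ 61 (mod 139). Now have -(61/139).
61 ≡ 1 (mod 4), so quadratic reciprocity gives (61/139) = (139/61). Reduce: 139 ≡ 17 (mod 61). Now have -(17/61).
17 ≡ 1 (mod 4), so quadratic reciprocity gives (17/61) = (61/17). Reduce: 61 ≡ 10 (mod 17). Now have -(10/17).
Factor out 2: 10 = 2·5. Since 17 ≡ 1 (mod 8), (2/17) = +1. Now have -(5/17).
5 ≡ 1 (mod 4), so quadratic reciprocity gives (5/17) = (17/5). Reduce: 17 ≡ 2 (mod 5). Now have -(2/5).
Factor out 2: 2 = 2. Since 5 ≡ 5 (mod 8), (2/5) = -1. Now have (1/5).
(1/5) = 1. Collecting the sign factors: 1.
The Legendre symbol is 1, so x^2 ≡ -8272 (mod 5309) has solution.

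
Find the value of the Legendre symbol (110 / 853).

Factor out 2: 110 = 2·55. Since 853 ≡ 5 (mod 8), (2 / 853) = -1. Now have -(55 / 853).
853 ≡ 1 (mod 4), so quadratic reciprocity gives (55 / 853) = (853 / 55). Reduce: 853 ≡ 28 (mod 55). Now have -(28 / 55).
Factor out 2: 28 = 2^2·7. Since 55 ≡ 7 (mod 8), (2 / 55) = +1, and (2 / 55)^2 = +1. Now have -(7 / 55).
Both 7 ≡ 3 and 55 ≡ 3 (mod 4), so reciprocity gives (7 / 55) = -(55 / 7). Reduce: 55 ≡ 6 (mod 7). Now have (6 / 7).
Factor out 2: 6 = 2·3. Since 7 ≡ 7 (mod 8), (2 / 7) = +1. Now have (3 / 7).
Both 3 ≡ 3 and 7 ≡ 3 (mod 4), so reciprocity gives (3 / 7) = -(7 / 3). Reduce: 7 ≡ 1 (mod 3). Now have -(1 / 3).
(1 / 3) = 1. Collecting the sign factors: -1.

-1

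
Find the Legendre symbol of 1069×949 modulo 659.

1

By multiplicativity, (1069·949 / 659) = (1069 / 659)·(949 / 659).
First factor (1069 / 659):
(1069 / 659)
  = (410 / 659)    [1069 ≡ 410 mod 659]
  = -(205 / 659)    [659 ≡ 3 mod 8 ⇒ (2 / 659) = -1]
  = -(659 / 205)    [QR: 205 ≡ 1 mod 4, sign kept]
  = -(44 / 205)    [659 ≡ 44 mod 205]
  = -(11 / 205)    [205 ≡ 5 mod 8 ⇒ (2 / 205)^2 = +1]
  = -(205 / 11)    [QR: 205 ≡ 1 mod 4, sign kept]
  = -(7 / 11)    [205 ≡ 7 mod 11]
  = (11 / 7)    [QR: both ≡ 3 mod 4, sign flips]
  = (4 / 7)    [11 ≡ 4 mod 7]
  = (1 / 7)    [7 ≡ 7 mod 8 ⇒ (2 / 7)^2 = +1]
  = 1    [(1 / 7) = 1]
Second factor (949 / 659):
(949 / 659)
  = (290 / 659)    [949 ≡ 290 mod 659]
  = -(145 / 659)    [659 ≡ 3 mod 8 ⇒ (2 / 659) = -1]
  = -(659 / 145)    [QR: 145 ≡ 1 mod 4, sign kept]
  = -(79 / 145)    [659 ≡ 79 mod 145]
  = -(145 / 79)    [QR: 145 ≡ 1 mod 4, sign kept]
  = -(66 / 79)    [145 ≡ 66 mod 79]
  = -(33 / 79)    [79 ≡ 7 mod 8 ⇒ (2 / 79) = +1]
  = -(79 / 33)    [QR: 33 ≡ 1 mod 4, sign kept]
  = -(13 / 33)    [79 ≡ 13 mod 33]
  = -(33 / 13)    [QR: 13 ≡ 1 mod 4, sign kept]
  = -(7 / 13)    [33 ≡ 7 mod 13]
  = -(13 / 7)    [QR: 13 ≡ 1 mod 4, sign kept]
  = -(6 / 7)    [13 ≡ 6 mod 7]
  = -(3 / 7)    [7 ≡ 7 mod 8 ⇒ (2 / 7) = +1]
  = (7 / 3)    [QR: both ≡ 3 mod 4, sign flips]
  = (1 / 3)    [7 ≡ 1 mod 3]
  = 1    [(1 / 3) = 1]
Product: (1)·(1) = 1.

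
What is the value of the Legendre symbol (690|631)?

-1

(690|631)
  = (59|631)    [690 ≡ 59 mod 631]
  = -(631|59)    [QR: both ≡ 3 mod 4, sign flips]
  = -(41|59)    [631 ≡ 41 mod 59]
  = -(59|41)    [QR: 41 ≡ 1 mod 4, sign kept]
  = -(18|41)    [59 ≡ 18 mod 41]
  = -(9|41)    [41 ≡ 1 mod 8 ⇒ (2|41) = +1]
  = -(41|9)    [QR: 9 ≡ 1 mod 4, sign kept]
  = -(5|9)    [41 ≡ 5 mod 9]
  = -(9|5)    [QR: 5 ≡ 1 mod 4, sign kept]
  = -(4|5)    [9 ≡ 4 mod 5]
  = -(1|5)    [5 ≡ 5 mod 8 ⇒ (2|5)^2 = +1]
  = -1    [(1|5) = 1]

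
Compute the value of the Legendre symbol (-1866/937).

(-1866/937)
  = (8/937)    [-1866 ≡ 8 mod 937]
  = (1/937)    [937 ≡ 1 mod 8 ⇒ (2/937)^3 = +1]
  = 1    [(1/937) = 1]

1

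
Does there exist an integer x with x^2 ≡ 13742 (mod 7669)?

(13742/7669)
  = (6073/7669)    [13742 ≡ 6073 mod 7669]
  = (7669/6073)    [QR: 6073 ≡ 1 mod 4, sign kept]
  = (1596/6073)    [7669 ≡ 1596 mod 6073]
  = (399/6073)    [6073 ≡ 1 mod 8 ⇒ (2/6073)^2 = +1]
  = (6073/399)    [QR: 6073 ≡ 1 mod 4, sign kept]
  = (88/399)    [6073 ≡ 88 mod 399]
  = (11/399)    [399 ≡ 7 mod 8 ⇒ (2/399)^3 = +1]
  = -(399/11)    [QR: both ≡ 3 mod 4, sign flips]
  = -(3/11)    [399 ≡ 3 mod 11]
  = (11/3)    [QR: both ≡ 3 mod 4, sign flips]
  = (2/3)    [11 ≡ 2 mod 3]
  = -(1/3)    [3 ≡ 3 mod 8 ⇒ (2/3) = -1]
  = -1    [(1/3) = 1]
The Legendre symbol is -1, so x^2 ≡ 13742 (mod 7669) has no solution.

no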